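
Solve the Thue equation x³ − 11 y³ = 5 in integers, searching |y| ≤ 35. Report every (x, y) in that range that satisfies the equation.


The equation is x³ - 11y³ = 5. For fixed y, x³ = 11·y³ + 5, so a solution requires the RHS to be a perfect cube.
Strategy: iterate y from -35 to 35, compute RHS = 11·y³ + 5, and check whether it is a (positive or negative) perfect cube.
Check small values of y:
  y = 0: RHS = 5 is not a perfect cube.
  y = 1: RHS = 16 is not a perfect cube.
  y = -1: RHS = -6 is not a perfect cube.
  y = 2: RHS = 93 is not a perfect cube.
  y = -2: RHS = -83 is not a perfect cube.
  y = 3: RHS = 302 is not a perfect cube.
  y = -3: RHS = -292 is not a perfect cube.
Continuing the search up to |y| = 35 finds no solutions either.
No (x, y) in the scanned range satisfies the equation.

No integer solutions with |y| ≤ 35.


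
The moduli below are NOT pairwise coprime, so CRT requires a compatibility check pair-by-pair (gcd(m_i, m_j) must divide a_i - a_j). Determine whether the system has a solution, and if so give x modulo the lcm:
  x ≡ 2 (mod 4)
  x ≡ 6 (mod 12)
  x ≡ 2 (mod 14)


Moduli 4, 12, 14 are not pairwise coprime, so CRT works modulo lcm(m_i) when all pairwise compatibility conditions hold.
Pairwise compatibility: gcd(m_i, m_j) must divide a_i - a_j for every pair.
Merge one congruence at a time:
  Start: x ≡ 2 (mod 4).
  Combine with x ≡ 6 (mod 12): gcd(4, 12) = 4; 6 - 2 = 4, which IS divisible by 4, so compatible.
    Write x = 2 + 4·t and substitute into x ≡ 6 (mod 12): 4·t ≡ 6 − 2 = 4 (mod 12).
    Divide the congruence (and modulus) by g = 4: 1·t ≡ 1 (mod 3).
    So t ≡ 1 (mod 3).
    Then x = 2 + 4·1 = 6, valid modulo lcm(4, 12) = 12: x ≡ 6 (mod 12).
  Combine with x ≡ 2 (mod 14): gcd(12, 14) = 2; 2 - 6 = -4, which IS divisible by 2, so compatible.
    Write x = 6 + 12·t and substitute into x ≡ 2 (mod 14): 12·t ≡ 2 − 6 = -4 (mod 14).
    Divide the congruence (and modulus) by g = 2: 6·t ≡ -2 (mod 7).
    Reduce coefficients mod 7: 6·t ≡ 5 (mod 7).
    The inverse of 6 mod 7 is 6 (since 6·6 = 36 = 5·7 + 1), so t ≡ 6·5 = 30 ≡ 2 (mod 7).
    Then x = 6 + 12·2 = 30, valid modulo lcm(12, 14) = 84: x ≡ 30 (mod 84).
Verify: 30 mod 4 = 2, 30 mod 12 = 6, 30 mod 14 = 2.

x ≡ 30 (mod 84).


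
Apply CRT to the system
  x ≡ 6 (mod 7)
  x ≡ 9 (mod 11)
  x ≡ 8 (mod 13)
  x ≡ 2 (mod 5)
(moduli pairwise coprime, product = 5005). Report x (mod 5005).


Product of moduli M = 7 · 11 · 13 · 5 = 5005.
Merge one congruence at a time:
  Start: x ≡ 6 (mod 7).
  Combine with x ≡ 9 (mod 11); new modulus lcm = 77.
    Write x = 6 + 7·t and substitute into x ≡ 9 (mod 11): 7·t ≡ 9 − 6 = 3 (mod 11).
    The inverse of 7 mod 11 is 8 (since 7·8 = 56 = 5·11 + 1), so t ≡ 8·3 = 24 ≡ 2 (mod 11).
    Then x = 6 + 7·2 = 20, valid modulo lcm(7, 11) = 77: x ≡ 20 (mod 77).
  Combine with x ≡ 8 (mod 13); new modulus lcm = 1001.
    Write x = 20 + 77·t and substitute into x ≡ 8 (mod 13): 77·t ≡ 8 − 20 = -12 (mod 13).
    Reduce coefficients mod 13: 12·t ≡ 1 (mod 13).
    The inverse of 12 mod 13 is 12 (since 12·12 = 144 = 11·13 + 1), so t ≡ 12·1 = 12 ≡ 12 (mod 13).
    Then x = 20 + 77·12 = 944, valid modulo lcm(77, 13) = 1001: x ≡ 944 (mod 1001).
  Combine with x ≡ 2 (mod 5); new modulus lcm = 5005.
    Write x = 944 + 1001·t and substitute into x ≡ 2 (mod 5): 1001·t ≡ 2 − 944 = -942 (mod 5).
    Reduce coefficients mod 5: 1·t ≡ 3 (mod 5).
    So t ≡ 3 (mod 5).
    Then x = 944 + 1001·3 = 3947, valid modulo lcm(1001, 5) = 5005: x ≡ 3947 (mod 5005).
Verify against each original: 3947 mod 7 = 6, 3947 mod 11 = 9, 3947 mod 13 = 8, 3947 mod 5 = 2.

x ≡ 3947 (mod 5005).


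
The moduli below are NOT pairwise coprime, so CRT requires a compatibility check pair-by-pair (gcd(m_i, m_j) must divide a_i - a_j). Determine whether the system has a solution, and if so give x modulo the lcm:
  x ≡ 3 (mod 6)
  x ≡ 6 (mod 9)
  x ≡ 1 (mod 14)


Moduli 6, 9, 14 are not pairwise coprime, so CRT works modulo lcm(m_i) when all pairwise compatibility conditions hold.
Pairwise compatibility: gcd(m_i, m_j) must divide a_i - a_j for every pair.
Merge one congruence at a time:
  Start: x ≡ 3 (mod 6).
  Combine with x ≡ 6 (mod 9): gcd(6, 9) = 3; 6 - 3 = 3, which IS divisible by 3, so compatible.
    Write x = 3 + 6·t and substitute into x ≡ 6 (mod 9): 6·t ≡ 6 − 3 = 3 (mod 9).
    Divide the congruence (and modulus) by g = 3: 2·t ≡ 1 (mod 3).
    The inverse of 2 mod 3 is 2 (since 2·2 = 4 = 1·3 + 1), so t ≡ 2·1 = 2 ≡ 2 (mod 3).
    Then x = 3 + 6·2 = 15, valid modulo lcm(6, 9) = 18: x ≡ 15 (mod 18).
  Combine with x ≡ 1 (mod 14): gcd(18, 14) = 2; 1 - 15 = -14, which IS divisible by 2, so compatible.
    Write x = 15 + 18·t and substitute into x ≡ 1 (mod 14): 18·t ≡ 1 − 15 = -14 (mod 14).
    Divide the congruence (and modulus) by g = 2: 9·t ≡ -7 (mod 7).
    Reduce coefficients mod 7: 2·t ≡ 0 (mod 7).
    The inverse of 2 mod 7 is 4 (since 2·4 = 8 = 1·7 + 1), so t ≡ 4·0 = 0 ≡ 0 (mod 7).
    Then x = 15 + 18·0 = 15, valid modulo lcm(18, 14) = 126: x ≡ 15 (mod 126).
Verify: 15 mod 6 = 3, 15 mod 9 = 6, 15 mod 14 = 1.

x ≡ 15 (mod 126).


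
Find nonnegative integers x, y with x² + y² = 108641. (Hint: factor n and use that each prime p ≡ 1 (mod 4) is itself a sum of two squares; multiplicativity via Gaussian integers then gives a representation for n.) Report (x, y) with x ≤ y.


Step 1: Factor n = 108641 = 13 · 61 · 137.
Step 2: Check the mod-4 condition on each prime factor: 13 ≡ 1 (mod 4), exponent 1; 61 ≡ 1 (mod 4), exponent 1; 137 ≡ 1 (mod 4), exponent 1.
All primes ≡ 3 (mod 4) appear to even exponent (or don't appear), so by the two-squares theorem n IS expressible as a sum of two squares.
Step 3: Build a representation. Here n = 13 · 61 · 137 is a product of primes ≡ 1 (mod 4). Each prime p ≡ 1 (mod 4) is itself a sum of two squares; find a² by testing p − a² for a perfect square:
  13: 13 − 1² = 12, 13 − 2² = 9 = 3² ⇒ 13 = 2² + 3².
  61: 61 − 1² = 60, 61 − 2² = 57, 61 − 3² = 52, 61 − 4² = 45, 61 − 5² = 36 = 6² ⇒ 61 = 5² + 6².
  137: 137 − 1² = 136, 137 − 2² = 133, 137 − 3² = 128, 137 − 4² = 121 = 11² ⇒ 137 = 4² + 11².
  Combine using the Brahmagupta–Fibonacci identity (a² + b²)(c² + d²) = (ac − bd)² + (ad + bc)² = (ac + bd)² + (ad − bc)²:
  13 · 61 = 793: from (2² + 3²)(5² + 6²), take (2·5 − 3·6, 2·6 + 3·5) = (10 − 18, 12 + 15) = (-8, 27); dropping signs (only squares matter) gives (8, 27); check 8² + 27² = 64 + 729 = 793 ✓.
  793 · 137 = 108641: from (8² + 27²)(4² + 11²), take (8·4 − 27·11, 8·11 + 27·4) = (32 − 297, 88 + 108) = (-265, 196); dropping signs (only squares matter) gives (265, 196); check 265² + 196² = 70225 + 38416 = 108641 ✓.
Step 4: Order so x ≤ y and verify: 196² + 265² = 38416 + 70225 = 108641 = n. ✓

n = 108641 = 196² + 265² (one valid representation with x ≤ y).


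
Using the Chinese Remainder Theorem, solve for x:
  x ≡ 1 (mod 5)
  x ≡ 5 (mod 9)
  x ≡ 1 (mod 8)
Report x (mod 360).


Moduli 5, 9, 8 are pairwise coprime; by CRT there is a unique solution modulo M = 5 · 9 · 8 = 360.
Solve pairwise, accumulating the modulus:
  Start with x ≡ 1 (mod 5).
  Combine with x ≡ 5 (mod 9): since gcd(5, 9) = 1, we get a unique residue mod 45.
    Write x = 1 + 5·t and substitute into x ≡ 5 (mod 9): 5·t ≡ 5 − 1 = 4 (mod 9).
    The inverse of 5 mod 9 is 2 (since 5·2 = 10 = 1·9 + 1), so t ≡ 2·4 = 8 ≡ 8 (mod 9).
    Then x = 1 + 5·8 = 41, valid modulo lcm(5, 9) = 45: x ≡ 41 (mod 45).
  Combine with x ≡ 1 (mod 8): since gcd(45, 8) = 1, we get a unique residue mod 360.
    Write x = 41 + 45·t and substitute into x ≡ 1 (mod 8): 45·t ≡ 1 − 41 = -40 (mod 8).
    Reduce coefficients mod 8: 5·t ≡ 0 (mod 8).
    The inverse of 5 mod 8 is 5 (since 5·5 = 25 = 3·8 + 1), so t ≡ 5·0 = 0 ≡ 0 (mod 8).
    Then x = 41 + 45·0 = 41, valid modulo lcm(45, 8) = 360: x ≡ 41 (mod 360).
Verify: 41 mod 5 = 1 ✓, 41 mod 9 = 5 ✓, 41 mod 8 = 1 ✓.

x ≡ 41 (mod 360).


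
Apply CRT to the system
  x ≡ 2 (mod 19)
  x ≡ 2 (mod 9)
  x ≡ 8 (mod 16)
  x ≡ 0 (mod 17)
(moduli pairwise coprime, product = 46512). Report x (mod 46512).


Product of moduli M = 19 · 9 · 16 · 17 = 46512.
Merge one congruence at a time:
  Start: x ≡ 2 (mod 19).
  Combine with x ≡ 2 (mod 9); new modulus lcm = 171.
    Write x = 2 + 19·t and substitute into x ≡ 2 (mod 9): 19·t ≡ 2 − 2 = 0 (mod 9).
    Reduce coefficients mod 9: 1·t ≡ 0 (mod 9).
    So t ≡ 0 (mod 9).
    Then x = 2 + 19·0 = 2, valid modulo lcm(19, 9) = 171: x ≡ 2 (mod 171).
  Combine with x ≡ 8 (mod 16); new modulus lcm = 2736.
    Write x = 2 + 171·t and substitute into x ≡ 8 (mod 16): 171·t ≡ 8 − 2 = 6 (mod 16).
    Reduce coefficients mod 16: 11·t ≡ 6 (mod 16).
    The inverse of 11 mod 16 is 3 (since 11·3 = 33 = 2·16 + 1), so t ≡ 3·6 = 18 ≡ 2 (mod 16).
    Then x = 2 + 171·2 = 344, valid modulo lcm(171, 16) = 2736: x ≡ 344 (mod 2736).
  Combine with x ≡ 0 (mod 17); new modulus lcm = 46512.
    Write x = 344 + 2736·t and substitute into x ≡ 0 (mod 17): 2736·t ≡ 0 − 344 = -344 (mod 17).
    Reduce coefficients mod 17: 16·t ≡ 13 (mod 17).
    The inverse of 16 mod 17 is 16 (since 16·16 = 256 = 15·17 + 1), so t ≡ 16·13 = 208 ≡ 4 (mod 17).
    Then x = 344 + 2736·4 = 11288, valid modulo lcm(2736, 17) = 46512: x ≡ 11288 (mod 46512).
Verify against each original: 11288 mod 19 = 2, 11288 mod 9 = 2, 11288 mod 16 = 8, 11288 mod 17 = 0.

x ≡ 11288 (mod 46512).


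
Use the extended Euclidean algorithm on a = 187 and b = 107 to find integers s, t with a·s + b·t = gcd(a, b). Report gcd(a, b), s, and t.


Euclidean algorithm on (187, 107) — divide until remainder is 0:
  187 = 1 · 107 + 80
  107 = 1 · 80 + 27
  80 = 2 · 27 + 26
  27 = 1 · 26 + 1
  26 = 26 · 1 + 0
gcd(187, 107) = 1.
Track Bezout coefficients alongside the remainders: start with r₀ = 187 = a·1 + b·0 (s = 1, t = 0) and r₁ = 107 = a·0 + b·1 (s = 0, t = 1); each new remainder r_{k+1} = r_{k-1} − q_k·r_k inherits s_{k+1} = s_{k-1} − q_k·s_k, t_{k+1} = t_{k-1} − q_k·t_k, so r_k = a·s_k + b·t_k at every step:
  q = 1: r = 80, s = 1 − 1·0 = 1, t = 0 − 1·1 = -1  (check: 187·1 + 107·(-1) = 80)
  q = 1: r = 27, s = 0 − 1·1 = -1, t = 1 − 1·(-1) = 2  (check: 187·(-1) + 107·2 = 27)
  q = 2: r = 26, s = 1 − 2·(-1) = 3, t = -1 − 2·2 = -5  (check: 187·3 + 107·(-5) = 26)
  q = 1: r = 1, s = -1 − 1·3 = -4, t = 2 − 1·(-5) = 7  (check: 187·(-4) + 107·7 = 1)
The row with r = 1 (the gcd) gives the Bezout coefficients s = -4, t = 7.
Result: 187 · (-4) + 107 · (7) = 1.

gcd(187, 107) = 1; s = -4, t = 7 (check: 187·(-4) + 107·7 = 1).


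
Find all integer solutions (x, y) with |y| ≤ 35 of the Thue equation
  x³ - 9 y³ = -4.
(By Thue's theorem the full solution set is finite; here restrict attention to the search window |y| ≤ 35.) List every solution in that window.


The equation is x³ - 9y³ = -4. For fixed y, x³ = 9·y³ − 4, so a solution requires the RHS to be a perfect cube.
Strategy: iterate y from -35 to 35, compute RHS = 9·y³ − 4, and check whether it is a (positive or negative) perfect cube.
Check small values of y:
  y = 0: RHS = -4 is not a perfect cube.
  y = 1: RHS = 5 is not a perfect cube.
  y = -1: RHS = -13 is not a perfect cube.
  y = 2: RHS = 68 is not a perfect cube.
  y = -2: RHS = -76 is not a perfect cube.
  y = 3: RHS = 239 is not a perfect cube.
  y = -3: RHS = -247 is not a perfect cube.
Continuing the search up to |y| = 35 finds no solutions either.
No (x, y) in the scanned range satisfies the equation.

No integer solutions with |y| ≤ 35.


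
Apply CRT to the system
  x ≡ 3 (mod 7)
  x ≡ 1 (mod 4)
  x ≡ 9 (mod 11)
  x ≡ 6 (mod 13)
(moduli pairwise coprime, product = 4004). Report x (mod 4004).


Product of moduli M = 7 · 4 · 11 · 13 = 4004.
Merge one congruence at a time:
  Start: x ≡ 3 (mod 7).
  Combine with x ≡ 1 (mod 4); new modulus lcm = 28.
    Write x = 3 + 7·t and substitute into x ≡ 1 (mod 4): 7·t ≡ 1 − 3 = -2 (mod 4).
    Reduce coefficients mod 4: 3·t ≡ 2 (mod 4).
    The inverse of 3 mod 4 is 3 (since 3·3 = 9 = 2·4 + 1), so t ≡ 3·2 = 6 ≡ 2 (mod 4).
    Then x = 3 + 7·2 = 17, valid modulo lcm(7, 4) = 28: x ≡ 17 (mod 28).
  Combine with x ≡ 9 (mod 11); new modulus lcm = 308.
    Write x = 17 + 28·t and substitute into x ≡ 9 (mod 11): 28·t ≡ 9 − 17 = -8 (mod 11).
    Reduce coefficients mod 11: 6·t ≡ 3 (mod 11).
    The inverse of 6 mod 11 is 2 (since 6·2 = 12 = 1·11 + 1), so t ≡ 2·3 = 6 ≡ 6 (mod 11).
    Then x = 17 + 28·6 = 185, valid modulo lcm(28, 11) = 308: x ≡ 185 (mod 308).
  Combine with x ≡ 6 (mod 13); new modulus lcm = 4004.
    Write x = 185 + 308·t and substitute into x ≡ 6 (mod 13): 308·t ≡ 6 − 185 = -179 (mod 13).
    Reduce coefficients mod 13: 9·t ≡ 3 (mod 13).
    The inverse of 9 mod 13 is 3 (since 9·3 = 27 = 2·13 + 1), so t ≡ 3·3 = 9 ≡ 9 (mod 13).
    Then x = 185 + 308·9 = 2957, valid modulo lcm(308, 13) = 4004: x ≡ 2957 (mod 4004).
Verify against each original: 2957 mod 7 = 3, 2957 mod 4 = 1, 2957 mod 11 = 9, 2957 mod 13 = 6.

x ≡ 2957 (mod 4004).


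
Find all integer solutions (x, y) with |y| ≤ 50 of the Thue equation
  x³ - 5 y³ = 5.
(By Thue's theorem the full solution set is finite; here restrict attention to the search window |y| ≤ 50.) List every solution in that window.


The equation is x³ - 5y³ = 5. For fixed y, x³ = 5·y³ + 5, so a solution requires the RHS to be a perfect cube.
Strategy: iterate y from -50 to 50, compute RHS = 5·y³ + 5, and check whether it is a (positive or negative) perfect cube.
Check small values of y:
  y = 0: RHS = 5 is not a perfect cube.
  y = 1: RHS = 10 is not a perfect cube.
  y = -1: RHS = 0 = (0)³ ⇒ x = 0 works.
  y = 2: RHS = 45 is not a perfect cube.
  y = -2: RHS = -35 is not a perfect cube.
  y = 3: RHS = 140 is not a perfect cube.
  y = -3: RHS = -130 is not a perfect cube.
Continuing the search up to |y| = 50 finds no further solutions beyond those listed.
Collected solutions: (0, -1).

Solutions (with |y| ≤ 50): (0, -1).


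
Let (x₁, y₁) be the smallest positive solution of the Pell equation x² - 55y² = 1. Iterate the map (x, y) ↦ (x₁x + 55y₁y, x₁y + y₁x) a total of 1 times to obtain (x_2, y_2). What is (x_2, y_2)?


Step 1: Find the fundamental solution (x₁, y₁) of x² - 55y² = 1.
  Expand √55 as a continued fraction. a₀ = ⌊√55⌋ = 7; iterate m_{k+1} = d_k·a_k − m_k, d_{k+1} = (55 − m_{k+1}²)/d_k, a_{k+1} = ⌊(a₀ + m_{k+1})/d_{k+1}⌋ (starting m₀ = 0, d₀ = 1), with convergents p_k = a_k·p_{k-1} + p_{k-2}, q_k = a_k·q_{k-1} + q_{k-2} (p₋₁ = 1, q₋₁ = 0):
  k = 0: a₀ = 7; p₀/q₀ = 7/1; p₀² − 55·q₀² = 49 − 55 = -6.
  k = 1: m = 7, d = 6, a = ⌊(7 + 7)/6⌋ = 2; p/q = (2·7 + 1)/(2·1 + 0) = 15/2; p² − 55·q² = 225 − 220 = 5.
  k = 2: m = 5, d = 5, a = ⌊(7 + 5)/5⌋ = 2; p/q = (2·15 + 7)/(2·2 + 1) = 37/5; p² − 55·q² = 1369 − 1375 = -6.
  k = 3: m = 5, d = 6, a = ⌊(7 + 5)/6⌋ = 2; p/q = (2·37 + 15)/(2·5 + 2) = 89/12; p² − 55·q² = 7921 − 7920 = 1.
  The first convergent with p² − 55·q² = 1 gives the fundamental solution (x₁, y₁) = (89, 12).
Step 2: Apply the recurrence (x_{n+1}, y_{n+1}) = (x₁x_n + 55y₁y_n, x₁y_n + y₁x_n) repeatedly.
  From (x_1, y_1) = (89, 12): x_2 = 89·89 + 55·12·12 = 15841; y_2 = 89·12 + 12·89 = 2136.
Step 3: Verify x_2² - 55·y_2² = 250937281 - 250937280 = 1 (should be 1). ✓

(x_1, y_1) = (89, 12); (x_2, y_2) = (15841, 2136).


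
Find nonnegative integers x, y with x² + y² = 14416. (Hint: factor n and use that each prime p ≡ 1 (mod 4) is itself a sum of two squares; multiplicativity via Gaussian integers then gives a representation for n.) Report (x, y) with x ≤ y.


Step 1: Factor n = 14416 = 2^4 · 17 · 53.
Step 2: Check the mod-4 condition on each prime factor: 2 = 2 (special); 17 ≡ 1 (mod 4), exponent 1; 53 ≡ 1 (mod 4), exponent 1.
All primes ≡ 3 (mod 4) appear to even exponent (or don't appear), so by the two-squares theorem n IS expressible as a sum of two squares.
Step 3: Build a representation. Group n = k² · m with k = 4 and m = 17 · 53 = 901 (a product of primes ≡ 1 (mod 4)); a representation of m scales to one of n via (k·x)² + (k·y)² = k²(x² + y²). Each prime p ≡ 1 (mod 4) is itself a sum of two squares; find a² by testing p − a² for a perfect square:
  17: 17 − 1² = 16 = 4² ⇒ 17 = 1² + 4².
  53: 53 − 1² = 52, 53 − 2² = 49 = 7² ⇒ 53 = 2² + 7².
  Combine using the Brahmagupta–Fibonacci identity (a² + b²)(c² + d²) = (ac − bd)² + (ad + bc)² = (ac + bd)² + (ad − bc)²:
  17 · 53 = 901: from (1² + 4²)(2² + 7²), take (1·2 − 4·7, 1·7 + 4·2) = (2 − 28, 7 + 8) = (-26, 15); dropping signs (only squares matter) gives (26, 15); check 26² + 15² = 676 + 225 = 901 ✓.
  Scale by k = 4: (4·26, 4·15) = (104, 60).
Step 4: Order so x ≤ y and verify: 60² + 104² = 3600 + 10816 = 14416 = n. ✓

n = 14416 = 60² + 104² (one valid representation with x ≤ y).


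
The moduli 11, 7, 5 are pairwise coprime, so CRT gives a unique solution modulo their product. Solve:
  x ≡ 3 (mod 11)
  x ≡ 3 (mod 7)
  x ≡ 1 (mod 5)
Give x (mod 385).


Moduli 11, 7, 5 are pairwise coprime; by CRT there is a unique solution modulo M = 11 · 7 · 5 = 385.
Solve pairwise, accumulating the modulus:
  Start with x ≡ 3 (mod 11).
  Combine with x ≡ 3 (mod 7): since gcd(11, 7) = 1, we get a unique residue mod 77.
    Write x = 3 + 11·t and substitute into x ≡ 3 (mod 7): 11·t ≡ 3 − 3 = 0 (mod 7).
    Reduce coefficients mod 7: 4·t ≡ 0 (mod 7).
    The inverse of 4 mod 7 is 2 (since 4·2 = 8 = 1·7 + 1), so t ≡ 2·0 = 0 ≡ 0 (mod 7).
    Then x = 3 + 11·0 = 3, valid modulo lcm(11, 7) = 77: x ≡ 3 (mod 77).
  Combine with x ≡ 1 (mod 5): since gcd(77, 5) = 1, we get a unique residue mod 385.
    Write x = 3 + 77·t and substitute into x ≡ 1 (mod 5): 77·t ≡ 1 − 3 = -2 (mod 5).
    Reduce coefficients mod 5: 2·t ≡ 3 (mod 5).
    The inverse of 2 mod 5 is 3 (since 2·3 = 6 = 1·5 + 1), so t ≡ 3·3 = 9 ≡ 4 (mod 5).
    Then x = 3 + 77·4 = 311, valid modulo lcm(77, 5) = 385: x ≡ 311 (mod 385).
Verify: 311 mod 11 = 3 ✓, 311 mod 7 = 3 ✓, 311 mod 5 = 1 ✓.

x ≡ 311 (mod 385).


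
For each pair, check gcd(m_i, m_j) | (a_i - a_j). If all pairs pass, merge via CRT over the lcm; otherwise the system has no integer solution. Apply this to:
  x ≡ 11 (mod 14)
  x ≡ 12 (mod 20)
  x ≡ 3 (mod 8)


Moduli 14, 20, 8 are not pairwise coprime, so CRT works modulo lcm(m_i) when all pairwise compatibility conditions hold.
Pairwise compatibility: gcd(m_i, m_j) must divide a_i - a_j for every pair.
Merge one congruence at a time:
  Start: x ≡ 11 (mod 14).
  Combine with x ≡ 12 (mod 20): gcd(14, 20) = 2, and 12 - 11 = 1 is NOT divisible by 2.
    ⇒ system is inconsistent (no integer solution).

No solution (the system is inconsistent).


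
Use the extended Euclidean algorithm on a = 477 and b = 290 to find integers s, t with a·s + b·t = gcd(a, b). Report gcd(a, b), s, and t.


Euclidean algorithm on (477, 290) — divide until remainder is 0:
  477 = 1 · 290 + 187
  290 = 1 · 187 + 103
  187 = 1 · 103 + 84
  103 = 1 · 84 + 19
  84 = 4 · 19 + 8
  19 = 2 · 8 + 3
  8 = 2 · 3 + 2
  3 = 1 · 2 + 1
  2 = 2 · 1 + 0
gcd(477, 290) = 1.
Track Bezout coefficients alongside the remainders: start with r₀ = 477 = a·1 + b·0 (s = 1, t = 0) and r₁ = 290 = a·0 + b·1 (s = 0, t = 1); each new remainder r_{k+1} = r_{k-1} − q_k·r_k inherits s_{k+1} = s_{k-1} − q_k·s_k, t_{k+1} = t_{k-1} − q_k·t_k, so r_k = a·s_k + b·t_k at every step:
  q = 1: r = 187, s = 1 − 1·0 = 1, t = 0 − 1·1 = -1  (check: 477·1 + 290·(-1) = 187)
  q = 1: r = 103, s = 0 − 1·1 = -1, t = 1 − 1·(-1) = 2  (check: 477·(-1) + 290·2 = 103)
  q = 1: r = 84, s = 1 − 1·(-1) = 2, t = -1 − 1·2 = -3  (check: 477·2 + 290·(-3) = 84)
  q = 1: r = 19, s = -1 − 1·2 = -3, t = 2 − 1·(-3) = 5  (check: 477·(-3) + 290·5 = 19)
  q = 4: r = 8, s = 2 − 4·(-3) = 14, t = -3 − 4·5 = -23  (check: 477·14 + 290·(-23) = 8)
  q = 2: r = 3, s = -3 − 2·14 = -31, t = 5 − 2·(-23) = 51  (check: 477·(-31) + 290·51 = 3)
  q = 2: r = 2, s = 14 − 2·(-31) = 76, t = -23 − 2·51 = -125  (check: 477·76 + 290·(-125) = 2)
  q = 1: r = 1, s = -31 − 1·76 = -107, t = 51 − 1·(-125) = 176  (check: 477·(-107) + 290·176 = 1)
The row with r = 1 (the gcd) gives the Bezout coefficients s = -107, t = 176.
Result: 477 · (-107) + 290 · (176) = 1.

gcd(477, 290) = 1; s = -107, t = 176 (check: 477·(-107) + 290·176 = 1).


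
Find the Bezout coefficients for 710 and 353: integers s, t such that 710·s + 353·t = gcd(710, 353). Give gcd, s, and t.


Euclidean algorithm on (710, 353) — divide until remainder is 0:
  710 = 2 · 353 + 4
  353 = 88 · 4 + 1
  4 = 4 · 1 + 0
gcd(710, 353) = 1.
Track Bezout coefficients alongside the remainders: start with r₀ = 710 = a·1 + b·0 (s = 1, t = 0) and r₁ = 353 = a·0 + b·1 (s = 0, t = 1); each new remainder r_{k+1} = r_{k-1} − q_k·r_k inherits s_{k+1} = s_{k-1} − q_k·s_k, t_{k+1} = t_{k-1} − q_k·t_k, so r_k = a·s_k + b·t_k at every step:
  q = 2: r = 4, s = 1 − 2·0 = 1, t = 0 − 2·1 = -2  (check: 710·1 + 353·(-2) = 4)
  q = 88: r = 1, s = 0 − 88·1 = -88, t = 1 − 88·(-2) = 177  (check: 710·(-88) + 353·177 = 1)
The row with r = 1 (the gcd) gives the Bezout coefficients s = -88, t = 177.
Result: 710 · (-88) + 353 · (177) = 1.

gcd(710, 353) = 1; s = -88, t = 177 (check: 710·(-88) + 353·177 = 1).


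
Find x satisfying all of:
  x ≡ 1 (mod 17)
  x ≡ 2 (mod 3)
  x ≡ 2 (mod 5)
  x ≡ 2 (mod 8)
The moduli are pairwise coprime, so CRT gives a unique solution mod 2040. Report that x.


Product of moduli M = 17 · 3 · 5 · 8 = 2040.
Merge one congruence at a time:
  Start: x ≡ 1 (mod 17).
  Combine with x ≡ 2 (mod 3); new modulus lcm = 51.
    Write x = 1 + 17·t and substitute into x ≡ 2 (mod 3): 17·t ≡ 2 − 1 = 1 (mod 3).
    Reduce coefficients mod 3: 2·t ≡ 1 (mod 3).
    The inverse of 2 mod 3 is 2 (since 2·2 = 4 = 1·3 + 1), so t ≡ 2·1 = 2 ≡ 2 (mod 3).
    Then x = 1 + 17·2 = 35, valid modulo lcm(17, 3) = 51: x ≡ 35 (mod 51).
  Combine with x ≡ 2 (mod 5); new modulus lcm = 255.
    Write x = 35 + 51·t and substitute into x ≡ 2 (mod 5): 51·t ≡ 2 − 35 = -33 (mod 5).
    Reduce coefficients mod 5: 1·t ≡ 2 (mod 5).
    So t ≡ 2 (mod 5).
    Then x = 35 + 51·2 = 137, valid modulo lcm(51, 5) = 255: x ≡ 137 (mod 255).
  Combine with x ≡ 2 (mod 8); new modulus lcm = 2040.
    Write x = 137 + 255·t and substitute into x ≡ 2 (mod 8): 255·t ≡ 2 − 137 = -135 (mod 8).
    Reduce coefficients mod 8: 7·t ≡ 1 (mod 8).
    The inverse of 7 mod 8 is 7 (since 7·7 = 49 = 6·8 + 1), so t ≡ 7·1 = 7 ≡ 7 (mod 8).
    Then x = 137 + 255·7 = 1922, valid modulo lcm(255, 8) = 2040: x ≡ 1922 (mod 2040).
Verify against each original: 1922 mod 17 = 1, 1922 mod 3 = 2, 1922 mod 5 = 2, 1922 mod 8 = 2.

x ≡ 1922 (mod 2040).


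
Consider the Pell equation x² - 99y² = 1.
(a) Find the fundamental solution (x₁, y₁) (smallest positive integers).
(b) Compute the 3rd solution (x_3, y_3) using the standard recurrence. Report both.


Step 1: Find the fundamental solution (x₁, y₁) of x² - 99y² = 1.
  Expand √99 as a continued fraction. a₀ = ⌊√99⌋ = 9; iterate m_{k+1} = d_k·a_k − m_k, d_{k+1} = (99 − m_{k+1}²)/d_k, a_{k+1} = ⌊(a₀ + m_{k+1})/d_{k+1}⌋ (starting m₀ = 0, d₀ = 1), with convergents p_k = a_k·p_{k-1} + p_{k-2}, q_k = a_k·q_{k-1} + q_{k-2} (p₋₁ = 1, q₋₁ = 0):
  k = 0: a₀ = 9; p₀/q₀ = 9/1; p₀² − 99·q₀² = 81 − 99 = -18.
  k = 1: m = 9, d = 18, a = ⌊(9 + 9)/18⌋ = 1; p/q = (1·9 + 1)/(1·1 + 0) = 10/1; p² − 99·q² = 100 − 99 = 1.
  The first convergent with p² − 99·q² = 1 gives the fundamental solution (x₁, y₁) = (10, 1).
Step 2: Apply the recurrence (x_{n+1}, y_{n+1}) = (x₁x_n + 99y₁y_n, x₁y_n + y₁x_n) repeatedly.
  From (x_1, y_1) = (10, 1): x_2 = 10·10 + 99·1·1 = 199; y_2 = 10·1 + 1·10 = 20.
  From (x_2, y_2) = (199, 20): x_3 = 10·199 + 99·1·20 = 3970; y_3 = 10·20 + 1·199 = 399.
Step 3: Verify x_3² - 99·y_3² = 15760900 - 15760899 = 1 (should be 1). ✓

(x_1, y_1) = (10, 1); (x_3, y_3) = (3970, 399).


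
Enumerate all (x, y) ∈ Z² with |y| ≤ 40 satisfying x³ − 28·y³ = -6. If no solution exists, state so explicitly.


The equation is x³ - 28y³ = -6. For fixed y, x³ = 28·y³ − 6, so a solution requires the RHS to be a perfect cube.
Strategy: iterate y from -40 to 40, compute RHS = 28·y³ − 6, and check whether it is a (positive or negative) perfect cube.
Check small values of y:
  y = 0: RHS = -6 is not a perfect cube.
  y = 1: RHS = 22 is not a perfect cube.
  y = -1: RHS = -34 is not a perfect cube.
  y = 2: RHS = 218 is not a perfect cube.
  y = -2: RHS = -230 is not a perfect cube.
  y = 3: RHS = 750 is not a perfect cube.
  y = -3: RHS = -762 is not a perfect cube.
Continuing the search up to |y| = 40 finds no solutions either.
No (x, y) in the scanned range satisfies the equation.

No integer solutions with |y| ≤ 40.


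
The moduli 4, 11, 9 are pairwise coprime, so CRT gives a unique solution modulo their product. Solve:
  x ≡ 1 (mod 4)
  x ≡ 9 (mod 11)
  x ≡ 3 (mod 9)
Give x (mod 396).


Moduli 4, 11, 9 are pairwise coprime; by CRT there is a unique solution modulo M = 4 · 11 · 9 = 396.
Solve pairwise, accumulating the modulus:
  Start with x ≡ 1 (mod 4).
  Combine with x ≡ 9 (mod 11): since gcd(4, 11) = 1, we get a unique residue mod 44.
    Write x = 1 + 4·t and substitute into x ≡ 9 (mod 11): 4·t ≡ 9 − 1 = 8 (mod 11).
    The inverse of 4 mod 11 is 3 (since 4·3 = 12 = 1·11 + 1), so t ≡ 3·8 = 24 ≡ 2 (mod 11).
    Then x = 1 + 4·2 = 9, valid modulo lcm(4, 11) = 44: x ≡ 9 (mod 44).
  Combine with x ≡ 3 (mod 9): since gcd(44, 9) = 1, we get a unique residue mod 396.
    Write x = 9 + 44·t and substitute into x ≡ 3 (mod 9): 44·t ≡ 3 − 9 = -6 (mod 9).
    Reduce coefficients mod 9: 8·t ≡ 3 (mod 9).
    The inverse of 8 mod 9 is 8 (since 8·8 = 64 = 7·9 + 1), so t ≡ 8·3 = 24 ≡ 6 (mod 9).
    Then x = 9 + 44·6 = 273, valid modulo lcm(44, 9) = 396: x ≡ 273 (mod 396).
Verify: 273 mod 4 = 1 ✓, 273 mod 11 = 9 ✓, 273 mod 9 = 3 ✓.

x ≡ 273 (mod 396).


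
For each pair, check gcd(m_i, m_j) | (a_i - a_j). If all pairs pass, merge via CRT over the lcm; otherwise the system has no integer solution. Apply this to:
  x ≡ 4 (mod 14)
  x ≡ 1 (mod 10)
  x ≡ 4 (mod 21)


Moduli 14, 10, 21 are not pairwise coprime, so CRT works modulo lcm(m_i) when all pairwise compatibility conditions hold.
Pairwise compatibility: gcd(m_i, m_j) must divide a_i - a_j for every pair.
Merge one congruence at a time:
  Start: x ≡ 4 (mod 14).
  Combine with x ≡ 1 (mod 10): gcd(14, 10) = 2, and 1 - 4 = -3 is NOT divisible by 2.
    ⇒ system is inconsistent (no integer solution).

No solution (the system is inconsistent).


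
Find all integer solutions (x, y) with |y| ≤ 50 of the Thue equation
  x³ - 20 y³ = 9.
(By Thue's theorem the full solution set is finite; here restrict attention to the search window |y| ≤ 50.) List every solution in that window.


The equation is x³ - 20y³ = 9. For fixed y, x³ = 20·y³ + 9, so a solution requires the RHS to be a perfect cube.
Strategy: iterate y from -50 to 50, compute RHS = 20·y³ + 9, and check whether it is a (positive or negative) perfect cube.
Check small values of y:
  y = 0: RHS = 9 is not a perfect cube.
  y = 1: RHS = 29 is not a perfect cube.
  y = -1: RHS = -11 is not a perfect cube.
  y = 2: RHS = 169 is not a perfect cube.
  y = -2: RHS = -151 is not a perfect cube.
  y = 3: RHS = 549 is not a perfect cube.
  y = -3: RHS = -531 is not a perfect cube.
Continuing the search up to |y| = 50 finds no solutions either.
No (x, y) in the scanned range satisfies the equation.

No integer solutions with |y| ≤ 50.


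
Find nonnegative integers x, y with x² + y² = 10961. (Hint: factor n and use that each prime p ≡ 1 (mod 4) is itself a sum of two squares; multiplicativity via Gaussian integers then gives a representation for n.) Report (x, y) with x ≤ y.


Step 1: Factor n = 10961 = 97 · 113.
Step 2: Check the mod-4 condition on each prime factor: 97 ≡ 1 (mod 4), exponent 1; 113 ≡ 1 (mod 4), exponent 1.
All primes ≡ 3 (mod 4) appear to even exponent (or don't appear), so by the two-squares theorem n IS expressible as a sum of two squares.
Step 3: Build a representation. Here n = 97 · 113 is a product of primes ≡ 1 (mod 4). Each prime p ≡ 1 (mod 4) is itself a sum of two squares; find a² by testing p − a² for a perfect square:
  97: 97 − 1² = 96, 97 − 2² = 93, 97 − 3² = 88, 97 − 4² = 81 = 9² ⇒ 97 = 4² + 9².
  113: 113 − 1² = 112, 113 − 2² = 109, 113 − 3² = 104, 113 − 4² = 97, 113 − 5² = 88, 113 − 6² = 77, 113 − 7² = 64 = 8² ⇒ 113 = 7² + 8².
  Combine using the Brahmagupta–Fibonacci identity (a² + b²)(c² + d²) = (ac − bd)² + (ad + bc)² = (ac + bd)² + (ad − bc)²:
  97 · 113 = 10961: from (4² + 9²)(7² + 8²), take (4·7 − 9·8, 4·8 + 9·7) = (28 − 72, 32 + 63) = (-44, 95); dropping signs (only squares matter) gives (44, 95); check 44² + 95² = 1936 + 9025 = 10961 ✓.
Step 4: Order so x ≤ y and verify: 44² + 95² = 1936 + 9025 = 10961 = n. ✓

n = 10961 = 44² + 95² (one valid representation with x ≤ y).


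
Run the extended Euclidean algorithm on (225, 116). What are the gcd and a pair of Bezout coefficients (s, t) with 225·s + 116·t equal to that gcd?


Euclidean algorithm on (225, 116) — divide until remainder is 0:
  225 = 1 · 116 + 109
  116 = 1 · 109 + 7
  109 = 15 · 7 + 4
  7 = 1 · 4 + 3
  4 = 1 · 3 + 1
  3 = 3 · 1 + 0
gcd(225, 116) = 1.
Track Bezout coefficients alongside the remainders: start with r₀ = 225 = a·1 + b·0 (s = 1, t = 0) and r₁ = 116 = a·0 + b·1 (s = 0, t = 1); each new remainder r_{k+1} = r_{k-1} − q_k·r_k inherits s_{k+1} = s_{k-1} − q_k·s_k, t_{k+1} = t_{k-1} − q_k·t_k, so r_k = a·s_k + b·t_k at every step:
  q = 1: r = 109, s = 1 − 1·0 = 1, t = 0 − 1·1 = -1  (check: 225·1 + 116·(-1) = 109)
  q = 1: r = 7, s = 0 − 1·1 = -1, t = 1 − 1·(-1) = 2  (check: 225·(-1) + 116·2 = 7)
  q = 15: r = 4, s = 1 − 15·(-1) = 16, t = -1 − 15·2 = -31  (check: 225·16 + 116·(-31) = 4)
  q = 1: r = 3, s = -1 − 1·16 = -17, t = 2 − 1·(-31) = 33  (check: 225·(-17) + 116·33 = 3)
  q = 1: r = 1, s = 16 − 1·(-17) = 33, t = -31 − 1·33 = -64  (check: 225·33 + 116·(-64) = 1)
The row with r = 1 (the gcd) gives the Bezout coefficients s = 33, t = -64.
Result: 225 · (33) + 116 · (-64) = 1.

gcd(225, 116) = 1; s = 33, t = -64 (check: 225·33 + 116·(-64) = 1).


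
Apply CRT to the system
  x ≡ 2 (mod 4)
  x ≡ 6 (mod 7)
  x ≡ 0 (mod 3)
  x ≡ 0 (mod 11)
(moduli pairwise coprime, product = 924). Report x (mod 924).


Product of moduli M = 4 · 7 · 3 · 11 = 924.
Merge one congruence at a time:
  Start: x ≡ 2 (mod 4).
  Combine with x ≡ 6 (mod 7); new modulus lcm = 28.
    Write x = 2 + 4·t and substitute into x ≡ 6 (mod 7): 4·t ≡ 6 − 2 = 4 (mod 7).
    The inverse of 4 mod 7 is 2 (since 4·2 = 8 = 1·7 + 1), so t ≡ 2·4 = 8 ≡ 1 (mod 7).
    Then x = 2 + 4·1 = 6, valid modulo lcm(4, 7) = 28: x ≡ 6 (mod 28).
  Combine with x ≡ 0 (mod 3); new modulus lcm = 84.
    Write x = 6 + 28·t and substitute into x ≡ 0 (mod 3): 28·t ≡ 0 − 6 = -6 (mod 3).
    Reduce coefficients mod 3: 1·t ≡ 0 (mod 3).
    So t ≡ 0 (mod 3).
    Then x = 6 + 28·0 = 6, valid modulo lcm(28, 3) = 84: x ≡ 6 (mod 84).
  Combine with x ≡ 0 (mod 11); new modulus lcm = 924.
    Write x = 6 + 84·t and substitute into x ≡ 0 (mod 11): 84·t ≡ 0 − 6 = -6 (mod 11).
    Reduce coefficients mod 11: 7·t ≡ 5 (mod 11).
    The inverse of 7 mod 11 is 8 (since 7·8 = 56 = 5·11 + 1), so t ≡ 8·5 = 40 ≡ 7 (mod 11).
    Then x = 6 + 84·7 = 594, valid modulo lcm(84, 11) = 924: x ≡ 594 (mod 924).
Verify against each original: 594 mod 4 = 2, 594 mod 7 = 6, 594 mod 3 = 0, 594 mod 11 = 0.

x ≡ 594 (mod 924).


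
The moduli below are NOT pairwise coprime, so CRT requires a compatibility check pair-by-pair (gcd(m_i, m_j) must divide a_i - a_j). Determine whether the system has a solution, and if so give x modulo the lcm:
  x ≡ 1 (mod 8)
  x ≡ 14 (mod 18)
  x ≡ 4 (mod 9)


Moduli 8, 18, 9 are not pairwise coprime, so CRT works modulo lcm(m_i) when all pairwise compatibility conditions hold.
Pairwise compatibility: gcd(m_i, m_j) must divide a_i - a_j for every pair.
Merge one congruence at a time:
  Start: x ≡ 1 (mod 8).
  Combine with x ≡ 14 (mod 18): gcd(8, 18) = 2, and 14 - 1 = 13 is NOT divisible by 2.
    ⇒ system is inconsistent (no integer solution).

No solution (the system is inconsistent).


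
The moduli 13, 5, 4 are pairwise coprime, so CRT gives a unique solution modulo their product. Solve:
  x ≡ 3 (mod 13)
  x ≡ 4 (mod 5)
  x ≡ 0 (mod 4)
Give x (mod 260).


Moduli 13, 5, 4 are pairwise coprime; by CRT there is a unique solution modulo M = 13 · 5 · 4 = 260.
Solve pairwise, accumulating the modulus:
  Start with x ≡ 3 (mod 13).
  Combine with x ≡ 4 (mod 5): since gcd(13, 5) = 1, we get a unique residue mod 65.
    Write x = 3 + 13·t and substitute into x ≡ 4 (mod 5): 13·t ≡ 4 − 3 = 1 (mod 5).
    Reduce coefficients mod 5: 3·t ≡ 1 (mod 5).
    The inverse of 3 mod 5 is 2 (since 3·2 = 6 = 1·5 + 1), so t ≡ 2·1 = 2 ≡ 2 (mod 5).
    Then x = 3 + 13·2 = 29, valid modulo lcm(13, 5) = 65: x ≡ 29 (mod 65).
  Combine with x ≡ 0 (mod 4): since gcd(65, 4) = 1, we get a unique residue mod 260.
    Write x = 29 + 65·t and substitute into x ≡ 0 (mod 4): 65·t ≡ 0 − 29 = -29 (mod 4).
    Reduce coefficients mod 4: 1·t ≡ 3 (mod 4).
    So t ≡ 3 (mod 4).
    Then x = 29 + 65·3 = 224, valid modulo lcm(65, 4) = 260: x ≡ 224 (mod 260).
Verify: 224 mod 13 = 3 ✓, 224 mod 5 = 4 ✓, 224 mod 4 = 0 ✓.

x ≡ 224 (mod 260).


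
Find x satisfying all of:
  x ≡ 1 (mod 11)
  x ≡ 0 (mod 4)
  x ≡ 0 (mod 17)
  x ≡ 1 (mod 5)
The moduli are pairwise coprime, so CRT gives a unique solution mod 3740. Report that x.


Product of moduli M = 11 · 4 · 17 · 5 = 3740.
Merge one congruence at a time:
  Start: x ≡ 1 (mod 11).
  Combine with x ≡ 0 (mod 4); new modulus lcm = 44.
    Write x = 1 + 11·t and substitute into x ≡ 0 (mod 4): 11·t ≡ 0 − 1 = -1 (mod 4).
    Reduce coefficients mod 4: 3·t ≡ 3 (mod 4).
    The inverse of 3 mod 4 is 3 (since 3·3 = 9 = 2·4 + 1), so t ≡ 3·3 = 9 ≡ 1 (mod 4).
    Then x = 1 + 11·1 = 12, valid modulo lcm(11, 4) = 44: x ≡ 12 (mod 44).
  Combine with x ≡ 0 (mod 17); new modulus lcm = 748.
    Write x = 12 + 44·t and substitute into x ≡ 0 (mod 17): 44·t ≡ 0 − 12 = -12 (mod 17).
    Reduce coefficients mod 17: 10·t ≡ 5 (mod 17).
    The inverse of 10 mod 17 is 12 (since 10·12 = 120 = 7·17 + 1), so t ≡ 12·5 = 60 ≡ 9 (mod 17).
    Then x = 12 + 44·9 = 408, valid modulo lcm(44, 17) = 748: x ≡ 408 (mod 748).
  Combine with x ≡ 1 (mod 5); new modulus lcm = 3740.
    Write x = 408 + 748·t and substitute into x ≡ 1 (mod 5): 748·t ≡ 1 − 408 = -407 (mod 5).
    Reduce coefficients mod 5: 3·t ≡ 3 (mod 5).
    The inverse of 3 mod 5 is 2 (since 3·2 = 6 = 1·5 + 1), so t ≡ 2·3 = 6 ≡ 1 (mod 5).
    Then x = 408 + 748·1 = 1156, valid modulo lcm(748, 5) = 3740: x ≡ 1156 (mod 3740).
Verify against each original: 1156 mod 11 = 1, 1156 mod 4 = 0, 1156 mod 17 = 0, 1156 mod 5 = 1.

x ≡ 1156 (mod 3740).


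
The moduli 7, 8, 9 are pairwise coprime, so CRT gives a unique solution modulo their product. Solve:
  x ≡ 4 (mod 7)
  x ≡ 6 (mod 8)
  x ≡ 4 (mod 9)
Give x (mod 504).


Moduli 7, 8, 9 are pairwise coprime; by CRT there is a unique solution modulo M = 7 · 8 · 9 = 504.
Solve pairwise, accumulating the modulus:
  Start with x ≡ 4 (mod 7).
  Combine with x ≡ 6 (mod 8): since gcd(7, 8) = 1, we get a unique residue mod 56.
    Write x = 4 + 7·t and substitute into x ≡ 6 (mod 8): 7·t ≡ 6 − 4 = 2 (mod 8).
    The inverse of 7 mod 8 is 7 (since 7·7 = 49 = 6·8 + 1), so t ≡ 7·2 = 14 ≡ 6 (mod 8).
    Then x = 4 + 7·6 = 46, valid modulo lcm(7, 8) = 56: x ≡ 46 (mod 56).
  Combine with x ≡ 4 (mod 9): since gcd(56, 9) = 1, we get a unique residue mod 504.
    Write x = 46 + 56·t and substitute into x ≡ 4 (mod 9): 56·t ≡ 4 − 46 = -42 (mod 9).
    Reduce coefficients mod 9: 2·t ≡ 3 (mod 9).
    The inverse of 2 mod 9 is 5 (since 2·5 = 10 = 1·9 + 1), so t ≡ 5·3 = 15 ≡ 6 (mod 9).
    Then x = 46 + 56·6 = 382, valid modulo lcm(56, 9) = 504: x ≡ 382 (mod 504).
Verify: 382 mod 7 = 4 ✓, 382 mod 8 = 6 ✓, 382 mod 9 = 4 ✓.

x ≡ 382 (mod 504).


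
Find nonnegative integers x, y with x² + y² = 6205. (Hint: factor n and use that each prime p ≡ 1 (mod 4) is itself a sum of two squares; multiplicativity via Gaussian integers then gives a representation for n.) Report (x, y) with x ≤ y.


Step 1: Factor n = 6205 = 5 · 17 · 73.
Step 2: Check the mod-4 condition on each prime factor: 5 ≡ 1 (mod 4), exponent 1; 17 ≡ 1 (mod 4), exponent 1; 73 ≡ 1 (mod 4), exponent 1.
All primes ≡ 3 (mod 4) appear to even exponent (or don't appear), so by the two-squares theorem n IS expressible as a sum of two squares.
Step 3: Build a representation. Here n = 5 · 17 · 73 is a product of primes ≡ 1 (mod 4). Each prime p ≡ 1 (mod 4) is itself a sum of two squares; find a² by testing p − a² for a perfect square:
  5: 5 − 1² = 4 = 2² ⇒ 5 = 1² + 2².
  17: 17 − 1² = 16 = 4² ⇒ 17 = 1² + 4².
  73: 73 − 1² = 72, 73 − 2² = 69, 73 − 3² = 64 = 8² ⇒ 73 = 3² + 8².
  Combine using the Brahmagupta–Fibonacci identity (a² + b²)(c² + d²) = (ac − bd)² + (ad + bc)² = (ac + bd)² + (ad − bc)²:
  5 · 17 = 85: from (1² + 2²)(1² + 4²), take (1·1 − 2·4, 1·4 + 2·1) = (1 − 8, 4 + 2) = (-7, 6); dropping signs (only squares matter) gives (7, 6); check 7² + 6² = 49 + 36 = 85 ✓.
  85 · 73 = 6205: from (7² + 6²)(3² + 8²), take (7·3 − 6·8, 7·8 + 6·3) = (21 − 48, 56 + 18) = (-27, 74); dropping signs (only squares matter) gives (27, 74); check 27² + 74² = 729 + 5476 = 6205 ✓.
Step 4: Order so x ≤ y and verify: 27² + 74² = 729 + 5476 = 6205 = n. ✓

n = 6205 = 27² + 74² (one valid representation with x ≤ y).


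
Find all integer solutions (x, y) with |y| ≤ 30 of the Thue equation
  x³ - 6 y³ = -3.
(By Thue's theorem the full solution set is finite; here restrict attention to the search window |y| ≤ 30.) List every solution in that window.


The equation is x³ - 6y³ = -3. For fixed y, x³ = 6·y³ − 3, so a solution requires the RHS to be a perfect cube.
Strategy: iterate y from -30 to 30, compute RHS = 6·y³ − 3, and check whether it is a (positive or negative) perfect cube.
Check small values of y:
  y = 0: RHS = -3 is not a perfect cube.
  y = 1: RHS = 3 is not a perfect cube.
  y = -1: RHS = -9 is not a perfect cube.
  y = 2: RHS = 45 is not a perfect cube.
  y = -2: RHS = -51 is not a perfect cube.
  y = 3: RHS = 159 is not a perfect cube.
  y = -3: RHS = -165 is not a perfect cube.
Continuing the search up to |y| = 30 finds no solutions either.
No (x, y) in the scanned range satisfies the equation.

No integer solutions with |y| ≤ 30.


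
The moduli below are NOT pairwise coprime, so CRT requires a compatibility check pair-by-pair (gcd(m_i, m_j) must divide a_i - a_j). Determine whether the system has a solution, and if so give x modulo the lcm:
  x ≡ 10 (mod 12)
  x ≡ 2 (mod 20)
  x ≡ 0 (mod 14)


Moduli 12, 20, 14 are not pairwise coprime, so CRT works modulo lcm(m_i) when all pairwise compatibility conditions hold.
Pairwise compatibility: gcd(m_i, m_j) must divide a_i - a_j for every pair.
Merge one congruence at a time:
  Start: x ≡ 10 (mod 12).
  Combine with x ≡ 2 (mod 20): gcd(12, 20) = 4; 2 - 10 = -8, which IS divisible by 4, so compatible.
    Write x = 10 + 12·t and substitute into x ≡ 2 (mod 20): 12·t ≡ 2 − 10 = -8 (mod 20).
    Divide the congruence (and modulus) by g = 4: 3·t ≡ -2 (mod 5).
    Reduce coefficients mod 5: 3·t ≡ 3 (mod 5).
    The inverse of 3 mod 5 is 2 (since 3·2 = 6 = 1·5 + 1), so t ≡ 2·3 = 6 ≡ 1 (mod 5).
    Then x = 10 + 12·1 = 22, valid modulo lcm(12, 20) = 60: x ≡ 22 (mod 60).
  Combine with x ≡ 0 (mod 14): gcd(60, 14) = 2; 0 - 22 = -22, which IS divisible by 2, so compatible.
    Write x = 22 + 60·t and substitute into x ≡ 0 (mod 14): 60·t ≡ 0 − 22 = -22 (mod 14).
    Divide the congruence (and modulus) by g = 2: 30·t ≡ -11 (mod 7).
    Reduce coefficients mod 7: 2·t ≡ 3 (mod 7).
    The inverse of 2 mod 7 is 4 (since 2·4 = 8 = 1·7 + 1), so t ≡ 4·3 = 12 ≡ 5 (mod 7).
    Then x = 22 + 60·5 = 322, valid modulo lcm(60, 14) = 420: x ≡ 322 (mod 420).
Verify: 322 mod 12 = 10, 322 mod 20 = 2, 322 mod 14 = 0.

x ≡ 322 (mod 420).
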